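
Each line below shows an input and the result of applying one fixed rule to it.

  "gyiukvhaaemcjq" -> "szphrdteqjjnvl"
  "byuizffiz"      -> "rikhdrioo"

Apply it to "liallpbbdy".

mhurjuuykk

The transformation: shift every letter 9 places forward in the alphabet (wrapping around), then move the last 2 characters to the front (rotate right by 2).
On "liallpbbdy": the first step gives "urjuuykkmh", and the second then gives "mhurjuuykk".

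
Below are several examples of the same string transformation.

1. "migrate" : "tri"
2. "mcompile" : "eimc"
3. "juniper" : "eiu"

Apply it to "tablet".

The pattern: keep every other character starting from the second (positions 2nd, 4th, 6th, ...), then reverse the string.
So "tablet" becomes "tla".

tla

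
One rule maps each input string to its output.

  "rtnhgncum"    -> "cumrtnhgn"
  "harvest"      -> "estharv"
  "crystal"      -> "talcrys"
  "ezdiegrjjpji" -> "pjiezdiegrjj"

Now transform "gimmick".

ickgimm

The rule is to move the last 3 characters to the front (rotate right by 3).
Doing the same to "gimmick": "ickgimm".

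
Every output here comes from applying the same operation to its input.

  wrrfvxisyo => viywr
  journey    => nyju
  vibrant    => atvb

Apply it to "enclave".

The pattern: keep every other character starting from the first (positions 1st, 3rd, 5th, ...), then move the first 2 characters to the end (rotate left by 2).
Applying both steps to "enclave": "ecae", then "aeec".

aeec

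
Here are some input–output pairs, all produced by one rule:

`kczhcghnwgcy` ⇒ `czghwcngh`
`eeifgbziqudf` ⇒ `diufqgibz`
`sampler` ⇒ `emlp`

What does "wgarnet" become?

eanr

Each output is the input with this applied: take characters alternately from the front and the back (1st, last, 2nd, 2nd-last, ...), then delete the first 3 characters.
"wgarnet" → "wtgeanr" → "eanr".
(Check on "eeifgbziqudf": → "efediufqgibz" → "diufqgibz" ✓)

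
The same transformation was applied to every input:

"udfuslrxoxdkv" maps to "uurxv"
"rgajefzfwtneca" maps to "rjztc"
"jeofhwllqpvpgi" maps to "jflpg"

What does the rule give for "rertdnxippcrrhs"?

Looking at the pairs, the operation is to keep one character in every 3, starting at position 1 (positions 1st, 4th, 7th, ...).
"rertdnxippcrrhs" → "rtxpr".

rtxpr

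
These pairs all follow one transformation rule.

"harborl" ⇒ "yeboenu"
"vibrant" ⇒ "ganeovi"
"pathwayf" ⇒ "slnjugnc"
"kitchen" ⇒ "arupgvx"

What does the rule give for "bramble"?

ryozneo

In each case the input is transformed by: reverse the string, then shift every letter 13 places forward in the alphabet (wrapping around) — i.e. ROT13.
For "bramble", step one produces "elbmarb"; step two turns that into "ryozneo".
(Check on "vibrant": → "tnarbiv" → "ganeovi" ✓)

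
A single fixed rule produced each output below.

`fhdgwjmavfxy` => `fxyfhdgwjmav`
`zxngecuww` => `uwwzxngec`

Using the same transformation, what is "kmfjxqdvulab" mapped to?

Rule — move the last 3 characters to the front (rotate right by 3).
So "kmfjxqdvulab" becomes "labkmfjxqdvu".

labkmfjxqdvu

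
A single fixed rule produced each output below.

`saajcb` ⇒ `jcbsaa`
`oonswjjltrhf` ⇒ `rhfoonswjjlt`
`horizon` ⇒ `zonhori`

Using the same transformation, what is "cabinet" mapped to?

netcabi

The rule is to move the last 3 characters to the front (rotate right by 3).
On "cabinet" that produces "netcabi".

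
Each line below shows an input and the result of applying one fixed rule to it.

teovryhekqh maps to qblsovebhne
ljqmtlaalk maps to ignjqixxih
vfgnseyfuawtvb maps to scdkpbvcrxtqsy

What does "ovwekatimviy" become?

Looking at the pairs, the operation is to shift every letter 3 places backward in the alphabet (wrapping around).
So "ovwekatimviy" becomes "lstbhxqfjsfv".

lstbhxqfjsfv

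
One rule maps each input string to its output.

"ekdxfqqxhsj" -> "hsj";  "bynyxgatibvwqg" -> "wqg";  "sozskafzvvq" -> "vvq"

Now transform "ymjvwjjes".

jes

The pattern: keep only the last 3 characters.
Doing the same to "ymjvwjjes": "jes".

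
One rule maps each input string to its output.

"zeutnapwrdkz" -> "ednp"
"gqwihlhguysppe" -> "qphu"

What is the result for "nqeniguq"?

What's happening: take characters alternately from the front and the back (1st, last, 2nd, 2nd-last, ...), then keep one character in every 3, starting at position 3 (positions 3rd, 6th, 9th, ...).
"nqeniguq" → "nqquegni" → "qg".

qg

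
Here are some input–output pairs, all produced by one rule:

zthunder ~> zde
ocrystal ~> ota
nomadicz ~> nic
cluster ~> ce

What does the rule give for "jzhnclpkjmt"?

jlpt

What's happening: swap each adjacent pair of characters (1↔2, 3↔4, ...), then keep one character in every 3, starting at position 2 (positions 2nd, 5th, 8th, ...).
On "jzhnclpkjmt": the first step gives "zjnhlckpmjt", and the second then gives "jlpt".
(Check on "nomadicz": → "onamidzc" → "nic" ✓)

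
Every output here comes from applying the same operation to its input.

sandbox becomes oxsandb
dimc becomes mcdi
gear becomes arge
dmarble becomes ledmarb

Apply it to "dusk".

Looking at the pairs, the operation is to move the last 2 characters to the front (rotate right by 2).
On "dusk" that produces "skdu".

skdu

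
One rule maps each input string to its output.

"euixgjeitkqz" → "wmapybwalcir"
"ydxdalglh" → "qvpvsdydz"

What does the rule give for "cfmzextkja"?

uxerwplcbs

The rule is to shift every letter 8 places backward in the alphabet (wrapping around).
Doing the same to "cfmzextkja": "uxerwplcbs".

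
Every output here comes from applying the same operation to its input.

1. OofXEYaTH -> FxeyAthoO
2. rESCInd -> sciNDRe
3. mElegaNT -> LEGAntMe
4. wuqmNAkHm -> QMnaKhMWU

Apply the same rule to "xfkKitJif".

KkITjIFXF

The rule is to move the first 2 characters to the end (rotate left by 2), then flip the case of every letter.
For "xfkKitJif" the result is "KkITjIFXF".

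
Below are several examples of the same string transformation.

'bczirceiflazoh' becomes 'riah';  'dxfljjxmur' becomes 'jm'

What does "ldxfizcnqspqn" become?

The rule is to delete the first 3 characters, then keep one character in every 3, starting at position 2 (positions 2nd, 5th, 8th, ...).
Applying both steps to "ldxfizcnqspqn": "fizcnqspqn", then "inp".

inp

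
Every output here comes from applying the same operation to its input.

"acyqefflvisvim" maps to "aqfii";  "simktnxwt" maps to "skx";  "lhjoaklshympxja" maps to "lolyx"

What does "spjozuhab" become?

The transformation: keep one character in every 3, starting at position 1 (positions 1st, 4th, 7th, ...).
Doing the same to "spjozuhab": "soh".

soh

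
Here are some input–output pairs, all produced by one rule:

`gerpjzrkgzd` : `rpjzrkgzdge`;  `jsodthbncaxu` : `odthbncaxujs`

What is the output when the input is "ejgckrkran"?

The pattern: move the first 2 characters to the end (rotate left by 2).
Applying that to "ejgckrkran" gives "gckrkranej".

gckrkranej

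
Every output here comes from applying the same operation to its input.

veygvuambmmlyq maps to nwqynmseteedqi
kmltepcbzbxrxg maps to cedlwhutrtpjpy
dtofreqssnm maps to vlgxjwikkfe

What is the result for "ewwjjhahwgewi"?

Each output is the input with this applied: shift every letter 8 places backward in the alphabet (wrapping around).
For "ewwjjhahwgewi" the result is "woobbzszoywoa".

woobbzszoywoa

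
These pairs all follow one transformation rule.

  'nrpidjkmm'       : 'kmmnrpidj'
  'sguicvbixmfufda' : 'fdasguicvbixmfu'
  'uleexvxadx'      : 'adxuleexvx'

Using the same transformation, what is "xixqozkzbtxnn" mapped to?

The rule is to move the last 3 characters to the front (rotate right by 3).
Applying that to "xixqozkzbtxnn" gives "xnnxixqozkzbt".

xnnxixqozkzbt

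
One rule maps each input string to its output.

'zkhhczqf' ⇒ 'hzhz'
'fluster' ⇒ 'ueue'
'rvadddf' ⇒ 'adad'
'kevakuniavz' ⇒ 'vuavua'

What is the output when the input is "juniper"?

Rule — keep one character in every 3, starting at position 3 (positions 3rd, 6th, 9th, ...), then write the whole string twice.
For "juniper" the result is "nene".

nene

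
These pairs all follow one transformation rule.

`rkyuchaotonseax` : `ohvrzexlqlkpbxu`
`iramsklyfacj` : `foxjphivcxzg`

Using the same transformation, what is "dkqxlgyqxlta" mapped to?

Looking at the pairs, the operation is to shift every letter 3 places backward in the alphabet (wrapping around).
"dkqxlgyqxlta" → "ahnuidvnuiqx".

ahnuidvnuiqx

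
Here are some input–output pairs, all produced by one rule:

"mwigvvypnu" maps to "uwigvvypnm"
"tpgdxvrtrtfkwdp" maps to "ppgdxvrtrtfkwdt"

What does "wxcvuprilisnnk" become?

The transformation: swap the first and last characters.
For "wxcvuprilisnnk" the result is "kxcvuprilisnnw".

kxcvuprilisnnw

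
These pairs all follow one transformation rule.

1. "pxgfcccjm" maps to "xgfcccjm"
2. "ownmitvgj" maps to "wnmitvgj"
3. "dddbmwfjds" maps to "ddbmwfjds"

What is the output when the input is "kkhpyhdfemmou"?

khpyhdfemmou

Looking at the pairs, the operation is to delete the first character.
"kkhpyhdfemmou" → "khpyhdfemmou".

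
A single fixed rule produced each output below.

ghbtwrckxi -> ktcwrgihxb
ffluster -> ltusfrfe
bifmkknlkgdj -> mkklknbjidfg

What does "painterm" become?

ientpmar

Looking at the pairs, the operation is to take characters alternately from the front and the back (1st, last, 2nd, 2nd-last, ...), then swap the front and back halves of the string.
Doing the same to "painterm": "ientpmar".
(Check on "ffluster": → "frfeltus" → "ltusfrfe" ✓)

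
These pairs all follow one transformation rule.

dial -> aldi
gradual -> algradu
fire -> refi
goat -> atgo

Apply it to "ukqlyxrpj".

pjukqlyxr

Each output is the input with this applied: move the last 2 characters to the front (rotate right by 2).
Applying that to "ukqlyxrpj" gives "pjukqlyxr".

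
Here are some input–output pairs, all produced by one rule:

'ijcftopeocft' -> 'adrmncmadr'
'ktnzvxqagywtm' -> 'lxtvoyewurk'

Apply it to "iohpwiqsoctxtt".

The rule is to shift every letter 2 places backward in the alphabet (wrapping around), then delete the first 2 characters.
Starting from "iohpwiqsoctxtt": after the first operation, "gmfnugoqmarvrr"; after the second, "fnugoqmarvrr".

fnugoqmarvrr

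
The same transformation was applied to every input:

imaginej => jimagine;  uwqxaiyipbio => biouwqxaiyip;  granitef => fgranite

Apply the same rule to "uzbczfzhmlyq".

The transformation: swap the front and back halves of the string, then move the first 3 characters to the end (rotate left by 3).
On "uzbczfzhmlyq": the first step gives "zhmlyquzbczf", and the second then gives "lyquzbczfzhm".
(Check on "uwqxaiyipbio": → "yipbiouwqxai" → "biouwqxaiyip" ✓)

lyquzbczfzhm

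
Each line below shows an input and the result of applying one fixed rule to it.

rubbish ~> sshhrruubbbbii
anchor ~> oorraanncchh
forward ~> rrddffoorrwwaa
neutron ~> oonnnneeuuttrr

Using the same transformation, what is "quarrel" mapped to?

Looking at the pairs, the operation is to move the last 2 characters to the front (rotate right by 2), then double every character.
Applying both steps to "quarrel": "elquarr", then "eellqquuaarrrr".

eellqquuaarrrr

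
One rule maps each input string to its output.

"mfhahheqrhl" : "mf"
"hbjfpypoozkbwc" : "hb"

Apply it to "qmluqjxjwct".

Looking at the pairs, the operation is to keep only the first 2 characters.
Doing the same to "qmluqjxjwct": "qm".

qm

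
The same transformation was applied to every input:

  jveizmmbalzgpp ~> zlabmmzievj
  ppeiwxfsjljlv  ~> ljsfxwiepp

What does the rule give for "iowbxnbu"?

xbwoi

Looking at the pairs, the operation is to delete the last 3 characters, then reverse the string.
For "iowbxnbu", step one produces "iowbx"; step two turns that into "xbwoi".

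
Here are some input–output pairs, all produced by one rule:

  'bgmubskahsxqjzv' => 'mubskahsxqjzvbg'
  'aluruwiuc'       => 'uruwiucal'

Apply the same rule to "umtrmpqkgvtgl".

Looking at the pairs, the operation is to move the first 2 characters to the end (rotate left by 2).
Applying that to "umtrmpqkgvtgl" gives "trmpqkgvtglum".

trmpqkgvtglum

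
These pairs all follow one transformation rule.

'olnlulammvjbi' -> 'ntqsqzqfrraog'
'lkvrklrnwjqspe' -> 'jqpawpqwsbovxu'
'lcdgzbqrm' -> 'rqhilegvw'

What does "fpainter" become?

wkufnsyj

In each case the input is transformed by: move the last character to the front, then shift every letter 5 places forward in the alphabet (wrapping around).
Starting from "fpainter": after the first operation, "rfpainte"; after the second, "wkufnsyj".
(Check on "olnlulammvjbi": → "iolnlulammvjb" → "ntqsqzqfrraog" ✓)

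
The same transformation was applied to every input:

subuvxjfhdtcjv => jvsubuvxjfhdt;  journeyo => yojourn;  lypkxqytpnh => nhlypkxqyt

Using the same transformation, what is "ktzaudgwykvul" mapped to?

Each output is the input with this applied: move the last 2 characters to the front (rotate right by 2), then delete the last character.
For "ktzaudgwykvul" the result is "ulktzaudgwyk".

ulktzaudgwyk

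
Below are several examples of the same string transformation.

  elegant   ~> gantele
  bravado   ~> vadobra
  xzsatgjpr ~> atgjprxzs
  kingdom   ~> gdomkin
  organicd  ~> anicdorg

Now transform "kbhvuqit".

vuqitkbh

The pattern: move the first 3 characters to the end (rotate left by 3).
On "kbhvuqit" that produces "vuqitkbh".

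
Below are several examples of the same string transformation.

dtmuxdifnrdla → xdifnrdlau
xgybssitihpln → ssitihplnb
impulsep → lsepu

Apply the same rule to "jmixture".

turex

Each output is the input with this applied: delete the first 3 characters, then move the first character to the end.
"jmixture" → "turex".
(Check on "xgybssitihpln": → "bssitihpln" → "ssitihplnb" ✓)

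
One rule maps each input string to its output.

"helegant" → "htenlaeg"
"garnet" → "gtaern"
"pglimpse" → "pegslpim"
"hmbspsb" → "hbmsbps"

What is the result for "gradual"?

What's happening: take characters alternately from the front and the back (1st, last, 2nd, 2nd-last, ...).
So "gradual" becomes "glraaud".

glraaud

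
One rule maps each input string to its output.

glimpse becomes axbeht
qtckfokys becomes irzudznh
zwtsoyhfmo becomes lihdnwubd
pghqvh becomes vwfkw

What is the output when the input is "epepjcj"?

eteyry

Rule — shift every letter 11 places backward in the alphabet (wrapping around), then delete the first character.
Working it through for "epepjcj": intermediate "teteyry", final "eteyry".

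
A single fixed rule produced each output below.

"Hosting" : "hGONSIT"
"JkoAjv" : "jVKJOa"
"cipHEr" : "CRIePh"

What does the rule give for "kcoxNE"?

KeCnOX

What's happening: flip the case of every letter, then take characters alternately from the front and the back (1st, last, 2nd, 2nd-last, ...).
For "kcoxNE", step one produces "KCOXne"; step two turns that into "KeCnOX".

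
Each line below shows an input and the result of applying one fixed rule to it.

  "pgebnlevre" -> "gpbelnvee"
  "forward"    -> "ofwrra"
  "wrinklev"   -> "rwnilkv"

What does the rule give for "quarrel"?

What's happening: swap each adjacent pair of characters (1↔2, 3↔4, ...), then delete the last character.
For "quarrel", step one produces "uqraerl"; step two turns that into "uqraer".
(Check on "pgebnlevre": → "gpbelnveer" → "gpbelnvee" ✓)

uqraer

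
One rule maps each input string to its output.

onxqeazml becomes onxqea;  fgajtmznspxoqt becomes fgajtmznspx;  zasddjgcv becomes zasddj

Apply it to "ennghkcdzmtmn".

Rule — delete the last 3 characters.
For "ennghkcdzmtmn" the result is "ennghkcdzm".

ennghkcdzm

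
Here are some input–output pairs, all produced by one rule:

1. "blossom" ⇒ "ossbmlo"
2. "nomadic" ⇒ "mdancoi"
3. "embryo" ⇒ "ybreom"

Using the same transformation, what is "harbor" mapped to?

orbhra

Each output is the input with this applied: take characters alternately from the front and the back (1st, last, 2nd, 2nd-last, ...), then move the last 3 characters to the front (rotate right by 3).
Applying both steps to "harbor": "hraorb", then "orbhra".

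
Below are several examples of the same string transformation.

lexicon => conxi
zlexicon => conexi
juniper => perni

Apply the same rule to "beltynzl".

nzllty

In each case the input is transformed by: delete the first 2 characters, then move the last 3 characters to the front (rotate right by 3).
"beltynzl" → "ltynzl" → "nzllty".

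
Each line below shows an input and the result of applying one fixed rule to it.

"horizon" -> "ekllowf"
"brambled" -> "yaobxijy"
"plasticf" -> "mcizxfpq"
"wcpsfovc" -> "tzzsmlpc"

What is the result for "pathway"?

mvxxqte

Each output is the input with this applied: shift every letter 3 places backward in the alphabet (wrapping around), then take characters alternately from the front and the back (1st, last, 2nd, 2nd-last, ...).
Applying both steps to "pathway": "mxqetxv", then "mvxxqte".
(Check on "wcpsfovc": → "tzmpclsz" → "tzzsmlpc" ✓)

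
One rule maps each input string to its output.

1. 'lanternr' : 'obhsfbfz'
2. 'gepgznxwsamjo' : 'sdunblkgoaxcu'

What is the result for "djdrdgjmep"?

xrfruxasdr

What's happening: move the first character to the end, then shift every letter 12 places backward in the alphabet (wrapping around).
Starting from "djdrdgjmep": after the first operation, "jdrdgjmepd"; after the second, "xrfruxasdr".
(Check on "lanternr": → "anternrl" → "obhsfbfz" ✓)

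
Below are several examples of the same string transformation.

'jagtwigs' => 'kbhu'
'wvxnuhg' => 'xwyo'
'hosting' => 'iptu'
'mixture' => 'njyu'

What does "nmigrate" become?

onjh

Looking at the pairs, the operation is to shift every letter 1 place forward in the alphabet (wrapping around), then keep only the first 4 characters.
On "nmigrate": the first step gives "onjhsbuf", and the second then gives "onjh".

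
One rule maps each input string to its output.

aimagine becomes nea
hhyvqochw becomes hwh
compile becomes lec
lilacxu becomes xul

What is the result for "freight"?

In each case the input is transformed by: move the first character to the end, then keep only the last 3 characters.
"freight" → "reightf" → "htf".

htf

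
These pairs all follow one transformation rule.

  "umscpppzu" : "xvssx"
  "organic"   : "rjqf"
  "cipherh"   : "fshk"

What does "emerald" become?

Looking at the pairs, the operation is to keep every other character starting from the first (positions 1st, 3rd, 5th, ...), then shift every letter 3 places forward in the alphabet (wrapping around).
Starting from "emerald": after the first operation, "eead"; after the second, "hhdg".
(Check on "cipherh": → "cpeh" → "fshk" ✓)

hhdg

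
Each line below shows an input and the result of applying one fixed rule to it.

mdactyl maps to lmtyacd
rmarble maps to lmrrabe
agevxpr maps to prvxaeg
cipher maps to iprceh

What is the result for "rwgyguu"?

uuwyggr

In each case the input is transformed by: sort the characters into alphabetical order, then move the first 3 characters to the end (rotate left by 3).
On "rwgyguu": the first step gives "ggruuwy", and the second then gives "uuwyggr".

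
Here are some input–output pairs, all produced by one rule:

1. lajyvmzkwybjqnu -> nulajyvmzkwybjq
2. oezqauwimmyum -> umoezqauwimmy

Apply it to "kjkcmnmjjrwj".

What's happening: move the last 2 characters to the front (rotate right by 2).
On "kjkcmnmjjrwj" that produces "wjkjkcmnmjjr".

wjkjkcmnmjjr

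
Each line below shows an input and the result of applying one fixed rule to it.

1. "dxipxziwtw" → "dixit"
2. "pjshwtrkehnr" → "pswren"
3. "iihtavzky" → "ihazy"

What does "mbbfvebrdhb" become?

mbvbdb

Each output is the input with this applied: keep every other character starting from the first (positions 1st, 3rd, 5th, ...).
Applying that to "mbbfvebrdhb" gives "mbvbdb".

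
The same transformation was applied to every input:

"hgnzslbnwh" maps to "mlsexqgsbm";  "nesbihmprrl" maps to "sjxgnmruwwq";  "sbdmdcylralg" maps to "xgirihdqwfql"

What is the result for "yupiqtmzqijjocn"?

What's happening: shift every letter 5 places forward in the alphabet (wrapping around).
Applying that to "yupiqtmzqijjocn" gives "dzunvyrevnooths".

dzunvyrevnooths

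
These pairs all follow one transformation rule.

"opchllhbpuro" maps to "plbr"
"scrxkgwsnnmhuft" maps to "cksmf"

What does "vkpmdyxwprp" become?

kdwp

In each case the input is transformed by: keep one character in every 3, starting at position 2 (positions 2nd, 5th, 8th, ...).
So "vkpmdyxwprp" becomes "kdwp".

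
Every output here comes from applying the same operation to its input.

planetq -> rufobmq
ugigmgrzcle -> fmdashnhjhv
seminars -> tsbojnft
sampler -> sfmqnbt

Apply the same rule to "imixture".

fsvuyjnj

In each case the input is transformed by: reverse the string, then shift every letter 1 place forward in the alphabet (wrapping around).
For "imixture" the result is "fsvuyjnj".
(Check on "ugigmgrzcle": → "elczrgmgigu" → "fmdashnhjhv" ✓)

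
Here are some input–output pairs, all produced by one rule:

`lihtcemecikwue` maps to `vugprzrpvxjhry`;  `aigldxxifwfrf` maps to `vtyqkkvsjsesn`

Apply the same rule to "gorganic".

Rule — move the first character to the end, then shift every letter 13 places forward in the alphabet (wrapping around) — i.e. ROT13.
Applying both steps to "gorganic": "organicg", then "betnavpt".

betnavpt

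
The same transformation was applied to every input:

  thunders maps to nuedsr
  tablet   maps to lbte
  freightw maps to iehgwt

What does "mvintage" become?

In each case the input is transformed by: swap each adjacent pair of characters (1↔2, 3↔4, ...), then delete the first 2 characters.
"mvintage" → "niateg".
(Check on "thunders": → "htnuedsr" → "nuedsr" ✓)

niateg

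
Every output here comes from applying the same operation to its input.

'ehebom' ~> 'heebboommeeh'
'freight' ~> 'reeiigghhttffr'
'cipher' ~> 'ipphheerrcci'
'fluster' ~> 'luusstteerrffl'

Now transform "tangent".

What's happening: double every character, then move the first 3 characters to the end (rotate left by 3).
For "tangent", step one produces "ttaannggeenntt"; step two turns that into "annggeenntttta".
(Check on "fluster": → "fflluusstteerr" → "luusstteerrffl" ✓)

annggeenntttta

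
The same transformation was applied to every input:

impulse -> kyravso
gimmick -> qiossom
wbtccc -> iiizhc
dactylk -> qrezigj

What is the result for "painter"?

xkztogv

In each case the input is transformed by: reverse the string, then shift every letter 6 places forward in the alphabet (wrapping around).
Starting from "painter": after the first operation, "retniap"; after the second, "xkztogv".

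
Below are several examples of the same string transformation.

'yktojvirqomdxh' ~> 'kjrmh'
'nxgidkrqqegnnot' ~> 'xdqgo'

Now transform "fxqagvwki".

xgk

In each case the input is transformed by: keep one character in every 3, starting at position 2 (positions 2nd, 5th, 8th, ...).
So "fxqagvwki" becomes "xgk".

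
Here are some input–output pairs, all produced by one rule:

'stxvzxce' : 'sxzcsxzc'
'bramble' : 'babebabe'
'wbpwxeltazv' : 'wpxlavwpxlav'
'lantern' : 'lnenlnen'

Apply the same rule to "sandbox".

snbxsnbx

In each case the input is transformed by: keep every other character starting from the first (positions 1st, 3rd, 5th, ...), then write the whole string twice.
"sandbox" → "snbx" → "snbxsnbx".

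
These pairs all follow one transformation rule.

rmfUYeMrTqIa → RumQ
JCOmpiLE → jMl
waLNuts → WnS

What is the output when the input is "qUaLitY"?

Each output is the input with this applied: keep one character in every 3, starting at position 1 (positions 1st, 4th, 7th, ...), then flip the case of every letter.
On "qUaLitY": the first step gives "qLY", and the second then gives "Qly".

Qly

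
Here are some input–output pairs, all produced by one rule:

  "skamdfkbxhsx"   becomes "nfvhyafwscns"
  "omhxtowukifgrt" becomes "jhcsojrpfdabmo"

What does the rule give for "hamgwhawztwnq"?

cvhbrcvruoril

Each output is the input with this applied: shift every letter 5 places backward in the alphabet (wrapping around).
So "hamgwhawztwnq" becomes "cvhbrcvruoril".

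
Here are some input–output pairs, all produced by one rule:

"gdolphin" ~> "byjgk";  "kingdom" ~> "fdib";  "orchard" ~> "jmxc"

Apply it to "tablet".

What's happening: delete the last 3 characters, then shift every letter 5 places backward in the alphabet (wrapping around).
Working it through for "tablet": intermediate "tab", final "ovw".

ovw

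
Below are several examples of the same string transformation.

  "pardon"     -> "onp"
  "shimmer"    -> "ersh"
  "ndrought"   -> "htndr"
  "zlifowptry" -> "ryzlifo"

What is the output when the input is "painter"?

erpa

The transformation: move the last 2 characters to the front (rotate right by 2), then delete the last 3 characters.
Working it through for "painter": intermediate "erpaint", final "erpa".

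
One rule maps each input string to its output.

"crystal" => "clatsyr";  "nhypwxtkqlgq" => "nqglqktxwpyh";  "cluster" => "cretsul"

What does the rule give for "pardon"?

The rule is to reverse the string, then move the last character to the front.
Starting from "pardon": after the first operation, "nodrap"; after the second, "pnodra".

pnodra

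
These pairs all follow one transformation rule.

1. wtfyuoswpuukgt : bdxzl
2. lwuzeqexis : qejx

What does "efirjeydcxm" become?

Looking at the pairs, the operation is to shift every letter 5 places forward in the alphabet (wrapping around), then keep one character in every 3, starting at position 1 (positions 1st, 4th, 7th, ...).
Working it through for "efirjeydcxm": intermediate "jknwojdihcr", final "jwdc".

jwdc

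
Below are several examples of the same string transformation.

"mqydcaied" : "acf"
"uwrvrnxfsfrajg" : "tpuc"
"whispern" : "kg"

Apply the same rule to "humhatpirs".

ovt

The transformation: shift every letter 2 places forward in the alphabet (wrapping around), then keep one character in every 3, starting at position 3 (positions 3rd, 6th, 9th, ...).
Working it through for "humhatpirs": intermediate "jwojcvrktu", final "ovt".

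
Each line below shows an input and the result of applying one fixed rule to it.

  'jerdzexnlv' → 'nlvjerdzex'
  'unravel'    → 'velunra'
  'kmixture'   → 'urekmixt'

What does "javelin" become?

What's happening: move the last 3 characters to the front (rotate right by 3).
Doing the same to "javelin": "linjave".

linjave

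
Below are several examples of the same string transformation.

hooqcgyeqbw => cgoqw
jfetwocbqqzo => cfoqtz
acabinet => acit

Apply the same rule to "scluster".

The rule is to sort the characters into alphabetical order, then keep every other character starting from the second (positions 2nd, 4th, 6th, ...).
For "scluster", step one produces "celrsstu"; step two turns that into "ersu".

ersu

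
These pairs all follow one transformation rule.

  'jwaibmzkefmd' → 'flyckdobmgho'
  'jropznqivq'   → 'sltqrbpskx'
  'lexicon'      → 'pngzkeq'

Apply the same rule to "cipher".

tekrjg

Each output is the input with this applied: move the last character to the front, then shift every letter 2 places forward in the alphabet (wrapping around).
So "cipher" becomes "tekrjg".
(Check on "lexicon": → "nlexico" → "pngzkeq" ✓)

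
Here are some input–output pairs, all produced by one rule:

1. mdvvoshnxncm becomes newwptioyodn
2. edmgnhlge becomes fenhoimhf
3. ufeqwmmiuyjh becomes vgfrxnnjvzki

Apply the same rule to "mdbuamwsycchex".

Rule — shift every letter 1 place forward in the alphabet (wrapping around).
"mdbuamwsycchex" → "necvbnxtzddify".

necvbnxtzddify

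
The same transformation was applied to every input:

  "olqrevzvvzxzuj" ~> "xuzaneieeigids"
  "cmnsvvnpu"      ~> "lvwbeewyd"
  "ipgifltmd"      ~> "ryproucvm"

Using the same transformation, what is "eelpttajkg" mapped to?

nnuyccjstp

The rule is to shift every letter 9 places forward in the alphabet (wrapping around).
So "eelpttajkg" becomes "nnuyccjstp".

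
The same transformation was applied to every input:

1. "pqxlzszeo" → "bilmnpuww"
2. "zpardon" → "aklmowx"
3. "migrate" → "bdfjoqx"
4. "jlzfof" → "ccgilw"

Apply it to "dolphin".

aefiklm

Looking at the pairs, the operation is to shift every letter 3 places backward in the alphabet (wrapping around), then sort the characters into alphabetical order.
"dolphin" → "aefiklm".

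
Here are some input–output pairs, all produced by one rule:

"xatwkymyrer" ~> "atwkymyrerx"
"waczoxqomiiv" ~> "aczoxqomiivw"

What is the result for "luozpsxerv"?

uozpsxervl

In each case the input is transformed by: move the first character to the end.
On "luozpsxerv" that produces "uozpsxervl".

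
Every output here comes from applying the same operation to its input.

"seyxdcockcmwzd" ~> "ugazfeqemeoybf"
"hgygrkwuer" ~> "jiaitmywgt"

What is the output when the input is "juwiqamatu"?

lwykscocvw

The pattern: shift every letter 2 places forward in the alphabet (wrapping around).
For "juwiqamatu" the result is "lwykscocvw".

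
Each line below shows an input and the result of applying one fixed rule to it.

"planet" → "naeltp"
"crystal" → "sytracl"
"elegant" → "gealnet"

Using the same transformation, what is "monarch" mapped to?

What's happening: move the first 3 characters to the end (rotate left by 3), then take characters alternately from the front and the back (1st, last, 2nd, 2nd-last, ...).
On "monarch": the first step gives "archmon", and the second then gives "anrocmh".

anrocmh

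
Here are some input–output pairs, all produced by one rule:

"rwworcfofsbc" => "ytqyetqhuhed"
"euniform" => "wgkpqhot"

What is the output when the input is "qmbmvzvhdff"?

Looking at the pairs, the operation is to shift every letter 2 places forward in the alphabet (wrapping around), then swap each adjacent pair of characters (1↔2, 3↔4, ...).
On "qmbmvzvhdff": the first step gives "sodoxbxjfhh", and the second then gives "osodbxjxhfh".

osodbxjxhfh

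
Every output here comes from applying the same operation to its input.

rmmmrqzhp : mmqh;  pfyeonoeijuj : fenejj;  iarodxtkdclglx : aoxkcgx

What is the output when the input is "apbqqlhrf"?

pqlr

The pattern: keep every other character starting from the second (positions 2nd, 4th, 6th, ...).
So "apbqqlhrf" becomes "pqlr".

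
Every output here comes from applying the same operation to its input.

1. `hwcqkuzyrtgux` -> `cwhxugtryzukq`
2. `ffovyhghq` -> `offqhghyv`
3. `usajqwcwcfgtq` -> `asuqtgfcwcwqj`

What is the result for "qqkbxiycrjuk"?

The rule is to move the first 3 characters to the end (rotate left by 3), then reverse the string.
"qqkbxiycrjuk" → "bxiycrjukqqk" → "kqqkujrcyixb".

kqqkujrcyixb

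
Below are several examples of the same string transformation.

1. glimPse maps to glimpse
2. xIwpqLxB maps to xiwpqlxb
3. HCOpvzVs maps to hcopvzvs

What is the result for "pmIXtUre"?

pmixture

The rule is to convert every letter to lowercase.
So "pmIXtUre" becomes "pmixture".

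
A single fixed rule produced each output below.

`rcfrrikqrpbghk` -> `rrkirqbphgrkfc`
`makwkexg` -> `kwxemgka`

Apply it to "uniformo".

ofmruoin

The transformation: move the first 3 characters to the end (rotate left by 3), then swap each adjacent pair of characters (1↔2, 3↔4, ...).
On "uniformo": the first step gives "formouni", and the second then gives "ofmruoin".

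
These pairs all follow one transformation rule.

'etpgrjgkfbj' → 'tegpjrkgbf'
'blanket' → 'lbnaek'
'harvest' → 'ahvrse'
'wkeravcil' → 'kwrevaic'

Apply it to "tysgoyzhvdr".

Each output is the input with this applied: swap each adjacent pair of characters (1↔2, 3↔4, ...), then delete the last character.
"tysgoyzhvdr" → "ytgsyohzdvr" → "ytgsyohzdv".
(Check on "etpgrjgkfbj": → "tegpjrkgbfj" → "tegpjrkgbf" ✓)

ytgsyohzdv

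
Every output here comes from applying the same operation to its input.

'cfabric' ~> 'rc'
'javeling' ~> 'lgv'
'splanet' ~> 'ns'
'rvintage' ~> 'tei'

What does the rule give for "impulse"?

li

The pattern: move the first 3 characters to the end (rotate left by 3), then keep one character in every 3, starting at position 2 (positions 2nd, 5th, 8th, ...).
"impulse" → "ulseimp" → "li".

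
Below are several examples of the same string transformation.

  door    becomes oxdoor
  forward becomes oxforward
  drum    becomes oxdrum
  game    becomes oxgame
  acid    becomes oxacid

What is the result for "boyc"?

Each output is the input with this applied: prepend "ox".
Doing the same to "boyc": "oxboyc".

oxboyc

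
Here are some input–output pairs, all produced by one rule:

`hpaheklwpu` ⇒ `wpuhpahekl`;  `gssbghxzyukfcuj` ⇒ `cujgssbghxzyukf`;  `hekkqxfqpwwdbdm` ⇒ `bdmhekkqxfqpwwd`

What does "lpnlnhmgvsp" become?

vsplpnlnhmg

Rule — move the last 3 characters to the front (rotate right by 3).
"lpnlnhmgvsp" → "vsplpnlnhmg".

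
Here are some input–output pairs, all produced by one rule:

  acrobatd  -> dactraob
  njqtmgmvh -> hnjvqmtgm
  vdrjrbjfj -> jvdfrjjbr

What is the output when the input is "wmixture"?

Rule — swap the first and last characters, then take characters alternately from the front and the back (1st, last, 2nd, 2nd-last, ...).
On "wmixture": the first step gives "emixturw", and the second then gives "ewmriuxt".

ewmriuxt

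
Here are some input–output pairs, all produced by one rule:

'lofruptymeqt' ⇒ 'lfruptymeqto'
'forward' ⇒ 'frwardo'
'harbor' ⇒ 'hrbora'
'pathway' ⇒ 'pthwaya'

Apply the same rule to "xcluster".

Each output is the input with this applied: move the first character to the end, then swap the first and last characters.
Starting from "xcluster": after the first operation, "clusterx"; after the second, "xlusterc".

xlusterc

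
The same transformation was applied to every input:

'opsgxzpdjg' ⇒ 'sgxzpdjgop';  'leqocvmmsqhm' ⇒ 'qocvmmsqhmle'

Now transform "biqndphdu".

In each case the input is transformed by: move the first 2 characters to the end (rotate left by 2).
For "biqndphdu" the result is "qndphdubi".

qndphdubi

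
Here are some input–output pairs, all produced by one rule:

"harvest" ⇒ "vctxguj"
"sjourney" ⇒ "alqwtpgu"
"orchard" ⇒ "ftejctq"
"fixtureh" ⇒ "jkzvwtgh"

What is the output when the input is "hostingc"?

In each case the input is transformed by: swap the first and last characters, then shift every letter 2 places forward in the alphabet (wrapping around).
Working it through for "hostingc": intermediate "costingh", final "equvkpij".

equvkpij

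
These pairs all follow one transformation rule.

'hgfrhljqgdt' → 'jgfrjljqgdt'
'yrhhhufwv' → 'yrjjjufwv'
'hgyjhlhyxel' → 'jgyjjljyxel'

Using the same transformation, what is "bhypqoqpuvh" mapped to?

Each output is the input with this applied: replace every "h" with "j".
For "bhypqoqpuvh" the result is "bjypqoqpuvj".

bjypqoqpuvj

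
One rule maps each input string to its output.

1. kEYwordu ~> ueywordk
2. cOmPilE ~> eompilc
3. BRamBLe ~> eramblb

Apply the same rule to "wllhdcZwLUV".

What's happening: swap the first and last characters, then convert every letter to lowercase.
Working it through for "wllhdcZwLUV": intermediate "VllhdcZwLUw", final "vllhdczwluw".

vllhdczwluw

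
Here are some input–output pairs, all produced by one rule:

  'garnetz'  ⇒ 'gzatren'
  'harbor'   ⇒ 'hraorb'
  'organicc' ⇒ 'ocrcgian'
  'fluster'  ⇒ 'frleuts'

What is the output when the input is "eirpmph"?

ehiprmp

The pattern: take characters alternately from the front and the back (1st, last, 2nd, 2nd-last, ...).
So "eirpmph" becomes "ehiprmp".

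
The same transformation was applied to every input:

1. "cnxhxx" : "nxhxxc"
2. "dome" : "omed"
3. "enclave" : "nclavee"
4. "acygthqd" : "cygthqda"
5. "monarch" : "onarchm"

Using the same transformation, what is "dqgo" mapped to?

qgod

The transformation: move the first character to the end.
"dqgo" → "qgod".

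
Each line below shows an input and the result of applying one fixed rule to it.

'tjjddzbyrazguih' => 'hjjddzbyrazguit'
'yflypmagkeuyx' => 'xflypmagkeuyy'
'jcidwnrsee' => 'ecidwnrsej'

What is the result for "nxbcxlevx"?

The transformation: swap the first and last characters.
So "nxbcxlevx" becomes "xxbcxlevn".

xxbcxlevn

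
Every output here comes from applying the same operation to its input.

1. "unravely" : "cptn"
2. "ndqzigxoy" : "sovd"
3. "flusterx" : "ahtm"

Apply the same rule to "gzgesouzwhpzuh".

otdowow

Each output is the input with this applied: shift every letter 11 places backward in the alphabet (wrapping around), then keep every other character starting from the second (positions 2nd, 4th, 6th, ...).
On "gzgesouzwhpzuh": the first step gives "vovthdjolweojw", and the second then gives "otdowow".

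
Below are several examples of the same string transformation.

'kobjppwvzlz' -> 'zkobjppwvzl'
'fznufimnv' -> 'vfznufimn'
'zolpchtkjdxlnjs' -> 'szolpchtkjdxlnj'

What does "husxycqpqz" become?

What's happening: move the last character to the front.
For "husxycqpqz" the result is "zhusxycqpq".

zhusxycqpq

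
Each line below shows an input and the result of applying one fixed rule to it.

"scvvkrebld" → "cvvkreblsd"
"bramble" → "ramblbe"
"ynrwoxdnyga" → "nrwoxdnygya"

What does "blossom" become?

The transformation: swap the first and last characters, then move the first character to the end.
On "blossom": the first step gives "mlossob", and the second then gives "lossobm".

lossobm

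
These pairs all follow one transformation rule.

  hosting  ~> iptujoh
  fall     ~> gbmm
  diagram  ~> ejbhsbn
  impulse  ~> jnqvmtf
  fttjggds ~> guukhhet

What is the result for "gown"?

The pattern: shift every letter 1 place forward in the alphabet (wrapping around).
Applying that to "gown" gives "hpxo".

hpxo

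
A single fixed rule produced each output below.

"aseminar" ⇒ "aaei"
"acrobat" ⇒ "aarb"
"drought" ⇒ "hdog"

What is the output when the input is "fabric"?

ifb

Each output is the input with this applied: move the last 2 characters to the front (rotate right by 2), then keep every other character starting from the first (positions 1st, 3rd, 5th, ...).
"fabric" → "icfabr" → "ifb".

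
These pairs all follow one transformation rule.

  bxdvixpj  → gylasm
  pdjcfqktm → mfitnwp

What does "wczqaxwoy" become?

Rule — shift every letter 3 places forward in the alphabet (wrapping around), then delete the first 2 characters.
Doing the same to "wczqaxwoy": "ctdazrb".

ctdazrb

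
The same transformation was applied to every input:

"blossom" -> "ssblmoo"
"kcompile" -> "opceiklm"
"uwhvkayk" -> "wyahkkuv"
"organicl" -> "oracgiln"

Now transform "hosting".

The transformation: sort the characters into alphabetical order, then move the last 2 characters to the front (rotate right by 2).
For "hosting", step one produces "ghinost"; step two turns that into "stghino".

stghino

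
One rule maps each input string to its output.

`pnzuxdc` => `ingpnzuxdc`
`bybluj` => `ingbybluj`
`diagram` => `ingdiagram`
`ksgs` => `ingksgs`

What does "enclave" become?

ingenclave

Each output is the input with this applied: prepend "ing".
For "enclave" the result is "ingenclave".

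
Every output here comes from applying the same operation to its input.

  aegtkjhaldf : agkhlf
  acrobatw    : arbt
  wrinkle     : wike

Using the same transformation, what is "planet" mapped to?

The transformation: keep every other character starting from the first (positions 1st, 3rd, 5th, ...).
On "planet" that produces "pae".

pae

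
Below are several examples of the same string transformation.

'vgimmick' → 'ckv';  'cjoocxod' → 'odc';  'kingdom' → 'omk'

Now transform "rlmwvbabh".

The transformation: move the first character to the end, then keep only the last 3 characters.
"rlmwvbabh" → "bhr".

bhr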